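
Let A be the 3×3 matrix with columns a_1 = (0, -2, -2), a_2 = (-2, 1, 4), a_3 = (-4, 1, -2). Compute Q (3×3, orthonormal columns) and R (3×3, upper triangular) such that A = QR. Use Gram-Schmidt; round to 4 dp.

Q = [[0.0000, -0.6860, -0.7276], [-0.7071, -0.5145, 0.4851], [-0.7071, 0.5145, -0.4851]], R = [[2.8284, -3.5355, 0.7071], [0.0000, 2.9155, 1.2005], [0.0000, 0.0000, 4.3656]]

e_1 = a_1/‖a_1‖ = (0, -2, -2)/2.8284 = (0.0000, -0.7071, -0.7071).
r_{12} = e_1·a_2 = -3.5355.
u_2 = a_2 + 3.5355·e_1 = (-2.0000, -1.5000, 1.5000).
‖u_2‖ = 2.9155, so e_2 = (-0.6860, -0.5145, 0.5145).
r_{13} = e_1·a_3 = 0.7071; r_{23} = e_2·a_3 = 1.2005.
u_3 = a_3 − 0.7071·e_1 − 1.2005·e_2 = (-3.1765, 2.1176, -2.1176).
‖u_3‖ = 4.3656, so e_3 = (-0.7276, 0.4851, -0.4851).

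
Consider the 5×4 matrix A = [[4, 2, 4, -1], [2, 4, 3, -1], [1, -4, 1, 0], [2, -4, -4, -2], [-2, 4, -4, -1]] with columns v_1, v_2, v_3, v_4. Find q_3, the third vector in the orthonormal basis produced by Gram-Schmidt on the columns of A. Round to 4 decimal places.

q_3 = (0.0175, 0.0339, 0.2227, -0.7730, -0.5928)

q_1 = v_1/‖v_1‖ = (4, 2, 1, 2, -2)/5.3852 = (0.7428, 0.3714, 0.1857, 0.3714, -0.3714).
r_{12} = q_1·v_2 = -0.7428.
u_2 = v_2 + 0.7428·q_1 = (2.5517, 4.2759, -3.8621, -3.7241, 3.7241).
‖u_2‖ = 8.2127, so q_2 = (0.3107, 0.5206, -0.4703, -0.4535, 0.4535).
r_{13} = q_1·v_3 = 4.2710; r_{23} = q_2·v_3 = 2.3345.
u_3 = v_3 − 4.2710·q_1 − 2.3345·q_2 = (0.1022, 0.1984, 1.3047, -4.5276, -3.4724).
‖u_3‖ = 5.8574, so q_3 = (0.0175, 0.0339, 0.2227, -0.7730, -0.5928).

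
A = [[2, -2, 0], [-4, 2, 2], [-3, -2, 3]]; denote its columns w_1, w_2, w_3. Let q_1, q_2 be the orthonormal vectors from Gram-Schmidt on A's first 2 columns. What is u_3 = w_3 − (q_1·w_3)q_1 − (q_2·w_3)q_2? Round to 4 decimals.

q_1 = w_1/‖w_1‖ = (2, -4, -3)/5.3852 = (0.3714, -0.7428, -0.5571).
r_{12} = q_1·w_2 = -1.1142.
u_2 = w_2 + 1.1142·q_1 = (-1.5862, 1.1724, -2.6207).
‖u_2‖ = 3.2800, so q_2 = (-0.4836, 0.3574, -0.7990).
r_{13} = q_1·w_3 = -3.1568; r_{23} = q_2·w_3 = -1.6821.
u_3 = w_3 + 3.1568·q_1 + 1.6821·q_2 = (0.3590, 0.2564, -0.1026).

u_3 = (0.3590, 0.2564, -0.1026)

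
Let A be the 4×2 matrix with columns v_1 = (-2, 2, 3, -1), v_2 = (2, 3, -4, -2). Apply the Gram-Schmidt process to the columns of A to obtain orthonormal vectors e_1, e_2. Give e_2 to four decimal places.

e_2 = (0.2048, 0.7167, -0.4914, -0.4505)

e_1 = v_1/‖v_1‖ = (-2, 2, 3, -1)/4.2426 = (-0.4714, 0.4714, 0.7071, -0.2357).
r_{12} = e_1·v_2 = -1.8856.
u_2 = v_2 + 1.8856·e_1 = (1.1111, 3.8889, -2.6667, -2.4444).
‖u_2‖ = 5.4263, so e_2 = (0.2048, 0.7167, -0.4914, -0.4505).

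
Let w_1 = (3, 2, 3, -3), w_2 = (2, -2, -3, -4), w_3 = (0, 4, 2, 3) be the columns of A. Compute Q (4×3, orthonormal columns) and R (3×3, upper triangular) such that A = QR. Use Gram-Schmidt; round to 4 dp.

Q = [[0.5388, 0.2672, 0.3213], [0.3592, -0.4093, 0.7194], [0.5388, -0.6140, -0.5714], [-0.5388, -0.6197, 0.2295]], R = [[5.5678, 0.8980, 0.8980], [0.0000, 5.6739, -4.7245], [0.0000, 0.0000, 2.4234]]

e_1 = w_1/‖w_1‖ = (3, 2, 3, -3)/5.5678 = (0.5388, 0.3592, 0.5388, -0.5388).
r_{12} = e_1·w_2 = 0.8980.
u_2 = w_2 − 0.8980·e_1 = (1.5161, -2.3226, -3.4839, -3.5161).
‖u_2‖ = 5.6739, so e_2 = (0.2672, -0.4093, -0.6140, -0.6197).
r_{13} = e_1·w_3 = 0.8980; r_{23} = e_2·w_3 = -4.7245.
u_3 = w_3 − 0.8980·e_1 + 4.7245·e_2 = (0.7786, 1.7435, -1.3848, 0.5561).
‖u_3‖ = 2.4234, so e_3 = (0.3213, 0.7194, -0.5714, 0.2295).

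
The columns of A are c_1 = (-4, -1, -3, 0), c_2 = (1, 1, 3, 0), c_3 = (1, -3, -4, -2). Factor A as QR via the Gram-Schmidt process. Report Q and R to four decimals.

Q = [[-0.7845, -0.6202, 0.0000], [-0.1961, 0.2481, -0.5883], [-0.5883, 0.7442, 0.1961], [0.0000, 0.0000, -0.7845]], R = [[5.0990, -2.7456, 2.1573], [0.0000, 1.8605, -4.3412], [0.0000, 0.0000, 2.5495]]

e_1 = c_1/‖c_1‖ = (-4, -1, -3, 0)/5.0990 = (-0.7845, -0.1961, -0.5883, 0.0000).
r_{12} = e_1·c_2 = -2.7456.
u_2 = c_2 + 2.7456·e_1 = (-1.1538, 0.4615, 1.3846, 0.0000).
‖u_2‖ = 1.8605, so e_2 = (-0.6202, 0.2481, 0.7442, 0.0000).
r_{13} = e_1·c_3 = 2.1573; r_{23} = e_2·c_3 = -4.3412.
u_3 = c_3 − 2.1573·e_1 + 4.3412·e_2 = (0.0000, -1.5000, 0.5000, -2.0000).
‖u_3‖ = 2.5495, so e_3 = (0.0000, -0.5883, 0.1961, -0.7845).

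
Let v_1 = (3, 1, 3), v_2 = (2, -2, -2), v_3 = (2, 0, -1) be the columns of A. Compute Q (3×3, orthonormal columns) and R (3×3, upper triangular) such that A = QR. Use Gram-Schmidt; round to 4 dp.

Q = [[0.6882, 0.6745, 0.2673], [0.2294, -0.5518, 0.8018], [0.6882, -0.4905, -0.5345]], R = [[4.3589, -0.4588, 0.6882], [0.0000, 3.4336, 1.8394], [0.0000, 0.0000, 1.0690]]

v_1 = (3, 1, 3); ‖v_1‖ = 4.3589, so q_1 = (0.6882, 0.2294, 0.6882).
q_1·v_2 = 0.6882·2 + 0.2294·(-2) + 0.6882·(-2) = -0.4588.
u_2 = v_2 + 0.4588·q_1 = (2.3158, -1.8947, -1.6842).
‖u_2‖ = 3.4336, so q_2 = (0.6745, -0.5518, -0.4905).
q_1·v_3 = 0.6882·2 + 0.2294·0 + 0.6882·(-1) = 0.6882; q_2·v_3 = 0.6745·2 + (-0.5518)·0 + (-0.4905)·(-1) = 1.8394.
u_3 = v_3 − 0.6882·q_1 − 1.8394·q_2 = (0.2857, 0.8571, -0.5714).
‖u_3‖ = 1.0690, so q_3 = (0.2673, 0.8018, -0.5345).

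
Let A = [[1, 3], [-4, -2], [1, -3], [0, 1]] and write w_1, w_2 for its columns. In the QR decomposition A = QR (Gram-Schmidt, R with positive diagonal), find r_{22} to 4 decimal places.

w_1 = (1, -4, 1, 0); ‖w_1‖ = 4.2426, so q_1 = (0.2357, -0.9428, 0.2357, 0.0000).
q_1·w_2 = 0.2357·3 + (-0.9428)·(-2) + 0.2357·(-3) + 0.0000·1 = 1.8856.
u_2 = w_2 − 1.8856·q_1 = (2.5556, -0.2222, -3.4444, 1.0000).
r_{22} = ‖u_2‖ = 4.4096.

r_{22} = 4.4096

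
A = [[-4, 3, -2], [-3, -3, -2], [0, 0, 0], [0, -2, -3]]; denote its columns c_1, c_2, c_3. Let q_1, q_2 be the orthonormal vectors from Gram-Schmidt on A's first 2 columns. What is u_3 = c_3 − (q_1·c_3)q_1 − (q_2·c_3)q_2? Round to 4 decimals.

u_3 = (-0.6543, 0.8725, 0.0000, -2.2902)

c_1 = (-4, -3, 0, 0); ‖c_1‖ = 5.0000, so q_1 = (-0.8000, -0.6000, 0.0000, 0.0000).
q_1·c_2 = (-0.8000)·3 + (-0.6000)·(-3) + 0.0000·0 + 0.0000·(-2) = -0.6000.
u_2 = c_2 + 0.6000·q_1 = (2.5200, -3.3600, 0.0000, -2.0000).
‖u_2‖ = 4.6519, so q_2 = (0.5417, -0.7223, 0.0000, -0.4299).
q_1·c_3 = (-0.8000)·(-2) + (-0.6000)·(-2) + 0.0000·0 + 0.0000·(-3) = 2.8000; q_2·c_3 = 0.5417·(-2) + (-0.7223)·(-2) + 0.0000·0 + (-0.4299)·(-3) = 1.6509.
u_3 = c_3 − 2.8000·q_1 − 1.6509·q_2 = (-0.6543, 0.8725, 0.0000, -2.2902).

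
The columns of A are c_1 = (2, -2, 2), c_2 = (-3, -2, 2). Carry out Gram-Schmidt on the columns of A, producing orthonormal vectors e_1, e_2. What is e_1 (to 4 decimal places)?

c_1 = (2, -2, 2); ‖c_1‖ = 3.4641, so e_1 = (0.5774, -0.5774, 0.5774).

e_1 = (0.5774, -0.5774, 0.5774)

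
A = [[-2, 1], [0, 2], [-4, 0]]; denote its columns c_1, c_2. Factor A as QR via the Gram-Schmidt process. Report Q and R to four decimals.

Q = [[-0.4472, 0.3651], [0.0000, 0.9129], [-0.8944, -0.1826]], R = [[4.4721, -0.4472], [0.0000, 2.1909]]

c_1 = (-2, 0, -4); ‖c_1‖ = 4.4721, so q_1 = (-0.4472, 0.0000, -0.8944).
q_1·c_2 = (-0.4472)·1 + 0.0000·2 + (-0.8944)·0 = -0.4472.
u_2 = c_2 + 0.4472·q_1 = (0.8000, 2.0000, -0.4000).
‖u_2‖ = 2.1909, so q_2 = (0.3651, 0.9129, -0.1826).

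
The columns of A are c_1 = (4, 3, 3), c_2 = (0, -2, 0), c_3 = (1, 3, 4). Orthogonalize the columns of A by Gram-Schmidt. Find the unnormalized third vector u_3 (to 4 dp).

u_3 = (-1.5600, 0.0000, 2.0800)

e_1 = c_1/‖c_1‖ = (4, 3, 3)/5.8310 = (0.6860, 0.5145, 0.5145).
r_{12} = e_1·c_2 = -1.0290.
u_2 = c_2 + 1.0290·e_1 = (0.7059, -1.4706, 0.5294).
‖u_2‖ = 1.7150, so e_2 = (0.4116, -0.8575, 0.3087).
r_{13} = e_1·c_3 = 4.2875; r_{23} = e_2·c_3 = -0.9261.
u_3 = c_3 − 4.2875·e_1 + 0.9261·e_2 = (-1.5600, 0.0000, 2.0800).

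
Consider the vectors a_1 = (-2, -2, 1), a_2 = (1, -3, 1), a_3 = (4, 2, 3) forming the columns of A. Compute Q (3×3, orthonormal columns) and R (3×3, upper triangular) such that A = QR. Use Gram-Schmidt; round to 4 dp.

a_1 = (-2, -2, 1); ‖a_1‖ = 3.0000, so q_1 = (-0.6667, -0.6667, 0.3333).
q_1·a_2 = (-0.6667)·1 + (-0.6667)·(-3) + 0.3333·1 = 1.6667.
u_2 = a_2 − 1.6667·q_1 = (2.1111, -1.8889, 0.4444).
‖u_2‖ = 2.8674, so q_2 = (0.7362, -0.6587, 0.1550).
q_1·a_3 = (-0.6667)·4 + (-0.6667)·2 + 0.3333·3 = -3.0000; q_2·a_3 = 0.7362·4 + (-0.6587)·2 + 0.1550·3 = 2.0925.
u_3 = a_3 + 3.0000·q_1 − 2.0925·q_2 = (0.4595, 1.3784, 3.6757).
‖u_3‖ = 3.9524, so q_3 = (0.1162, 0.3487, 0.9300).

Q = [[-0.6667, 0.7362, 0.1162], [-0.6667, -0.6587, 0.3487], [0.3333, 0.1550, 0.9300]], R = [[3.0000, 1.6667, -3.0000], [0.0000, 2.8674, 2.0925], [0.0000, 0.0000, 3.9524]]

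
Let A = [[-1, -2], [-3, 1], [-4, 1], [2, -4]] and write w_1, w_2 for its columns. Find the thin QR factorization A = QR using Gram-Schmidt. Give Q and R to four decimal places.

Q = [[-0.1826, -0.6015], [-0.5477, -0.0742], [-0.7303, -0.1813], [0.3651, -0.7745]], R = [[5.4772, -2.3735], [0.0000, 4.0456]]

w_1 = (-1, -3, -4, 2); ‖w_1‖ = 5.4772, so q_1 = (-0.1826, -0.5477, -0.7303, 0.3651).
q_1·w_2 = (-0.1826)·(-2) + (-0.5477)·1 + (-0.7303)·1 + 0.3651·(-4) = -2.3735.
u_2 = w_2 + 2.3735·q_1 = (-2.4333, -0.3000, -0.7333, -3.1333).
‖u_2‖ = 4.0456, so q_2 = (-0.6015, -0.0742, -0.1813, -0.7745).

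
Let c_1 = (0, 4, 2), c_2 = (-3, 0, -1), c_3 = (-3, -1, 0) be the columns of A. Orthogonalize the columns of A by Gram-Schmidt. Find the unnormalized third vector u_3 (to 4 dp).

u_3 = (-0.3673, -0.5510, 1.1020)

q_1 = c_1/‖c_1‖ = (0, 4, 2)/4.4721 = (0.0000, 0.8944, 0.4472).
r_{12} = q_1·c_2 = -0.4472.
u_2 = c_2 + 0.4472·q_1 = (-3.0000, 0.4000, -0.8000).
‖u_2‖ = 3.1305, so q_2 = (-0.9583, 0.1278, -0.2556).
r_{13} = q_1·c_3 = -0.8944; r_{23} = q_2·c_3 = 2.7472.
u_3 = c_3 + 0.8944·q_1 − 2.7472·q_2 = (-0.3673, -0.5510, 1.1020).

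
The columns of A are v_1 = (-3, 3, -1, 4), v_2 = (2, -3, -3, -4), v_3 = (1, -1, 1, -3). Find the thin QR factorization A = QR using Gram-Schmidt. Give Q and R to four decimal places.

q_1 = v_1/‖v_1‖ = (-3, 3, -1, 4)/5.9161 = (-0.5071, 0.5071, -0.1690, 0.6761).
r_{12} = q_1·v_2 = -4.7329.
u_2 = v_2 + 4.7329·q_1 = (-0.4000, -0.6000, -3.8000, -0.8000).
‖u_2‖ = 3.9497, so q_2 = (-0.1013, -0.1519, -0.9621, -0.2025).
r_{13} = q_1·v_3 = -3.2116; r_{23} = q_2·v_3 = -0.3038.
u_3 = v_3 + 3.2116·q_1 + 0.3038·q_2 = (-0.6593, 0.5824, 0.1648, -0.8901).
‖u_3‖ = 1.2623, so q_3 = (-0.5223, 0.4614, 0.1306, -0.7051).

Q = [[-0.5071, -0.1013, -0.5223], [0.5071, -0.1519, 0.4614], [-0.1690, -0.9621, 0.1306], [0.6761, -0.2025, -0.7051]], R = [[5.9161, -4.7329, -3.2116], [0.0000, 3.9497, -0.3038], [0.0000, 0.0000, 1.2623]]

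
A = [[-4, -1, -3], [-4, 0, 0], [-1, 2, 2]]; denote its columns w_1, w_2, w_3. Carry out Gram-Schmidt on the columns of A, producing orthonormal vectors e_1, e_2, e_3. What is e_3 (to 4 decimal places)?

e_3 = (-0.6305, 0.7093, -0.3152)

w_1 = (-4, -4, -1); ‖w_1‖ = 5.7446, so e_1 = (-0.6963, -0.6963, -0.1741).
e_1·w_2 = (-0.6963)·(-1) + (-0.6963)·0 + (-0.1741)·2 = 0.3482.
u_2 = w_2 − 0.3482·e_1 = (-0.7576, 0.2424, 2.0606).
‖u_2‖ = 2.2088, so e_2 = (-0.3430, 0.1098, 0.9329).
e_1·w_3 = (-0.6963)·(-3) + (-0.6963)·0 + (-0.1741)·2 = 1.7408; e_2·w_3 = (-0.3430)·(-3) + 0.1098·0 + 0.9329·2 = 2.8948.
u_3 = w_3 − 1.7408·e_1 − 2.8948·e_2 = (-0.7950, 0.8944, -0.3975).
‖u_3‖ = 1.2610, so e_3 = (-0.6305, 0.7093, -0.3152).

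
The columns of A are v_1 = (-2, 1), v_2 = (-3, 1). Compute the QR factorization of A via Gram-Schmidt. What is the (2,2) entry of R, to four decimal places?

r_{22} = 0.4472

q_1 = v_1/‖v_1‖ = (-2, 1)/2.2361 = (-0.8944, 0.4472).
r_{12} = q_1·v_2 = 3.1305.
u_2 = v_2 − 3.1305·q_1 = (-0.2000, -0.4000).
r_{22} = ‖u_2‖ = 0.4472.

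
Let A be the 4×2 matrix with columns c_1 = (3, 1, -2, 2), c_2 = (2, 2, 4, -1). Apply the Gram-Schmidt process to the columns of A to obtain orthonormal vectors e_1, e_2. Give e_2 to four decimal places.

e_1 = c_1/‖c_1‖ = (3, 1, -2, 2)/4.2426 = (0.7071, 0.2357, -0.4714, 0.4714).
r_{12} = e_1·c_2 = -0.4714.
u_2 = c_2 + 0.4714·e_1 = (2.3333, 2.1111, 3.7778, -0.7778).
‖u_2‖ = 4.9777, so e_2 = (0.4688, 0.4241, 0.7589, -0.1563).

e_2 = (0.4688, 0.4241, 0.7589, -0.1563)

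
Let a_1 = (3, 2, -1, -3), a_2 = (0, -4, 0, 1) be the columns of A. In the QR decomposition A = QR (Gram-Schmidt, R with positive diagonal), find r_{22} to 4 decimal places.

a_1 = (3, 2, -1, -3); ‖a_1‖ = 4.7958, so e_1 = (0.6255, 0.4170, -0.2085, -0.6255).
e_1·a_2 = 0.6255·0 + 0.4170·(-4) + (-0.2085)·0 + (-0.6255)·1 = -2.2937.
u_2 = a_2 + 2.2937·e_1 = (1.4348, -3.0435, -0.4783, -0.4348).
r_{22} = ‖u_2‖ = 3.4262.

r_{22} = 3.4262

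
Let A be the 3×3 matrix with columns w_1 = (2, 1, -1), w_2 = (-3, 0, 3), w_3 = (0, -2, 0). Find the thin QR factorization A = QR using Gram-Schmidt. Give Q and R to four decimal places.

Q = [[0.8165, 0.0000, 0.5774], [0.4082, 0.7071, -0.5774], [-0.4082, 0.7071, 0.5774]], R = [[2.4495, -3.6742, -0.8165], [0.0000, 2.1213, -1.4142], [0.0000, 0.0000, 1.1547]]

w_1 = (2, 1, -1); ‖w_1‖ = 2.4495, so e_1 = (0.8165, 0.4082, -0.4082).
e_1·w_2 = 0.8165·(-3) + 0.4082·0 + (-0.4082)·3 = -3.6742.
u_2 = w_2 + 3.6742·e_1 = (0.0000, 1.5000, 1.5000).
‖u_2‖ = 2.1213, so e_2 = (0.0000, 0.7071, 0.7071).
e_1·w_3 = 0.8165·0 + 0.4082·(-2) + (-0.4082)·0 = -0.8165; e_2·w_3 = 0.0000·0 + 0.7071·(-2) + 0.7071·0 = -1.4142.
u_3 = w_3 + 0.8165·e_1 + 1.4142·e_2 = (0.6667, -0.6667, 0.6667).
‖u_3‖ = 1.1547, so e_3 = (0.5774, -0.5774, 0.5774).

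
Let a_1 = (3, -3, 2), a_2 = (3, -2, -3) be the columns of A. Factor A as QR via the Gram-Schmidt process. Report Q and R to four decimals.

Q = [[0.6396, 0.4142], [-0.6396, -0.1805], [0.4264, -0.8921]], R = [[4.6904, 1.9188], [0.0000, 4.2800]]

a_1 = (3, -3, 2); ‖a_1‖ = 4.6904, so e_1 = (0.6396, -0.6396, 0.4264).
e_1·a_2 = 0.6396·3 + (-0.6396)·(-2) + 0.4264·(-3) = 1.9188.
u_2 = a_2 − 1.9188·e_1 = (1.7727, -0.7727, -3.8182).
‖u_2‖ = 4.2800, so e_2 = (0.4142, -0.1805, -0.8921).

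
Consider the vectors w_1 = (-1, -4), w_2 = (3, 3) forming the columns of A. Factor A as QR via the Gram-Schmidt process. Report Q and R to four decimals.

Q = [[-0.2425, 0.9701], [-0.9701, -0.2425]], R = [[4.1231, -3.6380], [0.0000, 2.1828]]

w_1 = (-1, -4); ‖w_1‖ = 4.1231, so q_1 = (-0.2425, -0.9701).
q_1·w_2 = (-0.2425)·3 + (-0.9701)·3 = -3.6380.
u_2 = w_2 + 3.6380·q_1 = (2.1176, -0.5294).
‖u_2‖ = 2.1828, so q_2 = (0.9701, -0.2425).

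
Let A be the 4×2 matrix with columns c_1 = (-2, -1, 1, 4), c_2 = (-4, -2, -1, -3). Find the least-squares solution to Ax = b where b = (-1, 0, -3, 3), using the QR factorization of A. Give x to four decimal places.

x = (0.4977, -0.0169)

c_1 = (-2, -1, 1, 4); ‖c_1‖ = 4.6904, so q_1 = (-0.4264, -0.2132, 0.2132, 0.8528).
q_1·c_2 = (-0.4264)·(-4) + (-0.2132)·(-2) + 0.2132·(-1) + 0.8528·(-3) = -0.6396.
u_2 = c_2 + 0.6396·q_1 = (-4.2727, -2.1364, -0.8636, -2.4545).
‖u_2‖ = 5.4398, so q_2 = (-0.7855, -0.3927, -0.1588, -0.4512).
Qᵀb = (2.3452, -0.0919).
Back-substitute: x_2 = -0.0919/5.4398 = -0.0169.
x_1 = (2.3452 + 0.6396·(-0.0169))/4.6904 = 0.4977.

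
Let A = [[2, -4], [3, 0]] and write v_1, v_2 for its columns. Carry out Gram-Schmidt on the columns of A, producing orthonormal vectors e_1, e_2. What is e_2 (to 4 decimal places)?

v_1 = (2, 3); ‖v_1‖ = 3.6056, so e_1 = (0.5547, 0.8321).
e_1·v_2 = 0.5547·(-4) + 0.8321·0 = -2.2188.
u_2 = v_2 + 2.2188·e_1 = (-2.7692, 1.8462).
‖u_2‖ = 3.3282, so e_2 = (-0.8321, 0.5547).

e_2 = (-0.8321, 0.5547)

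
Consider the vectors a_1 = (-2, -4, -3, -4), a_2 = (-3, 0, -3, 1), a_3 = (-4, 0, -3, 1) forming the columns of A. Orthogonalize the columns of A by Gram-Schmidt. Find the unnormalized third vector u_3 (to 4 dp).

u_3 = (-0.5245, 0.0272, 0.4823, -0.1267)

e_1 = a_1/‖a_1‖ = (-2, -4, -3, -4)/6.7082 = (-0.2981, -0.5963, -0.4472, -0.5963).
r_{12} = e_1·a_2 = 1.6398.
u_2 = a_2 − 1.6398·e_1 = (-2.5111, 0.9778, -2.2667, 1.9778).
‖u_2‖ = 4.0387, so e_2 = (-0.6218, 0.2421, -0.5612, 0.4897).
r_{13} = e_1·a_3 = 1.9379; r_{23} = e_2·a_3 = 4.6605.
u_3 = a_3 − 1.9379·e_1 − 4.6605·e_2 = (-0.5245, 0.0272, 0.4823, -0.1267).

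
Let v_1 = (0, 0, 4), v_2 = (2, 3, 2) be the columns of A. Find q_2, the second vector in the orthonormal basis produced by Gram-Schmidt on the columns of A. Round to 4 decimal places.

q_2 = (0.5547, 0.8321, 0.0000)

v_1 = (0, 0, 4); ‖v_1‖ = 4.0000, so q_1 = (0.0000, 0.0000, 1.0000).
q_1·v_2 = 0.0000·2 + 0.0000·3 + 1.0000·2 = 2.0000.
u_2 = v_2 − 2.0000·q_1 = (2.0000, 3.0000, 0.0000).
‖u_2‖ = 3.6056, so q_2 = (0.5547, 0.8321, 0.0000).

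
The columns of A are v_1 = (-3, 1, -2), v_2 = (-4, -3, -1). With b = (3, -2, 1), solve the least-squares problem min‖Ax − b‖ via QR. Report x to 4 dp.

v_1 = (-3, 1, -2); ‖v_1‖ = 3.7417, so e_1 = (-0.8018, 0.2673, -0.5345).
e_1·v_2 = (-0.8018)·(-4) + 0.2673·(-3) + (-0.5345)·(-1) = 2.9399.
u_2 = v_2 − 2.9399·e_1 = (-1.6429, -3.7857, 0.5714).
‖u_2‖ = 4.1662, so e_2 = (-0.3943, -0.9087, 0.1372).
Qᵀb = (-3.4744, 0.7715).
Back-substitute: x_2 = 0.7715/4.1662 = 0.1852.
x_1 = (-3.4744 − 2.9399·0.1852)/3.7417 = -1.0741.

x = (-1.0741, 0.1852)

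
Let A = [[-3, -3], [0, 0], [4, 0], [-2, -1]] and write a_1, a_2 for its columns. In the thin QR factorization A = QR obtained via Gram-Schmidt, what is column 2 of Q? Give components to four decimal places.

e_1 = a_1/‖a_1‖ = (-3, 0, 4, -2)/5.3852 = (-0.5571, 0.0000, 0.7428, -0.3714).
r_{12} = e_1·a_2 = 2.0426.
u_2 = a_2 − 2.0426·e_1 = (-1.8621, 0.0000, -1.5172, -0.2414).
‖u_2‖ = 2.4140, so e_2 = (-0.7713, 0.0000, -0.6285, -0.1000).

e_2 = (-0.7713, 0.0000, -0.6285, -0.1000)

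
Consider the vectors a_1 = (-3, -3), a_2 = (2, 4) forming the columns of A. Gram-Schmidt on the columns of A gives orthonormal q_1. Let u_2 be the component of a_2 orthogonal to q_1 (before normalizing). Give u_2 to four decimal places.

u_2 = (-1.0000, 1.0000)

a_1 = (-3, -3); ‖a_1‖ = 4.2426, so q_1 = (-0.7071, -0.7071).
q_1·a_2 = (-0.7071)·2 + (-0.7071)·4 = -4.2426.
u_2 = a_2 + 4.2426·q_1 = (-1.0000, 1.0000).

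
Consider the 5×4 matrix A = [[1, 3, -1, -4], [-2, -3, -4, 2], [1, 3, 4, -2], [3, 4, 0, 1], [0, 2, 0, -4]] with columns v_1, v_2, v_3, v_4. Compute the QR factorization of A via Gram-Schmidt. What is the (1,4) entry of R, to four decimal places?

v_1 = (1, -2, 1, 3, 0); ‖v_1‖ = 3.8730, so e_1 = (0.2582, -0.5164, 0.2582, 0.7746, 0.0000).
r_{14} = e_1·v_4 = -1.8074.

r_{14} = -1.8074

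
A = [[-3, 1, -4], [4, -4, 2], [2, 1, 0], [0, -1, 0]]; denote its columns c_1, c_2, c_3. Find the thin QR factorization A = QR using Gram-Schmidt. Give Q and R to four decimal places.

Q = [[-0.5571, -0.2524, -0.7849], [0.7428, -0.5507, -0.3250], [0.3714, 0.7228, -0.5274], [0.0000, -0.3327, -0.0123]], R = [[5.3852, -3.1568, 3.7139], [0.0000, 3.0057, -0.0918], [0.0000, 0.0000, 2.4897]]

q_1 = c_1/‖c_1‖ = (-3, 4, 2, 0)/5.3852 = (-0.5571, 0.7428, 0.3714, 0.0000).
r_{12} = q_1·c_2 = -3.1568.
u_2 = c_2 + 3.1568·q_1 = (-0.7586, -1.6552, 2.1724, -1.0000).
‖u_2‖ = 3.0057, so q_2 = (-0.2524, -0.5507, 0.7228, -0.3327).
r_{13} = q_1·c_3 = 3.7139; r_{23} = q_2·c_3 = -0.0918.
u_3 = c_3 − 3.7139·q_1 + 0.0918·q_2 = (-1.9542, -0.8092, -1.3130, -0.0305).
‖u_3‖ = 2.4897, so q_3 = (-0.7849, -0.3250, -0.5274, -0.0123).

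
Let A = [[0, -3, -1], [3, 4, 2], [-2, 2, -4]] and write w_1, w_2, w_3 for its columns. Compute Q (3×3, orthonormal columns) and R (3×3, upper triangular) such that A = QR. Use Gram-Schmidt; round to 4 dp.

Q = [[0.0000, -0.6114, -0.7913], [0.8321, 0.4389, -0.3391], [-0.5547, 0.6584, -0.5087]], R = [[3.6056, 2.2188, 3.8829], [0.0000, 4.9068, -1.1444], [0.0000, 0.0000, 2.1479]]

q_1 = w_1/‖w_1‖ = (0, 3, -2)/3.6056 = (0.0000, 0.8321, -0.5547).
r_{12} = q_1·w_2 = 2.2188.
u_2 = w_2 − 2.2188·q_1 = (-3.0000, 2.1538, 3.2308).
‖u_2‖ = 4.9068, so q_2 = (-0.6114, 0.4389, 0.6584).
r_{13} = q_1·w_3 = 3.8829; r_{23} = q_2·w_3 = -1.1444.
u_3 = w_3 − 3.8829·q_1 + 1.1444·q_2 = (-1.6997, -0.7284, -1.0927).
‖u_3‖ = 2.1479, so q_3 = (-0.7913, -0.3391, -0.5087).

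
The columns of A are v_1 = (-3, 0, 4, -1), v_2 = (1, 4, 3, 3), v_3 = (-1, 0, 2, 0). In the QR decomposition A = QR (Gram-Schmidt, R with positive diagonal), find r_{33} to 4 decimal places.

r_{33} = 0.4073

q_1 = v_1/‖v_1‖ = (-3, 0, 4, -1)/5.0990 = (-0.5883, 0.0000, 0.7845, -0.1961).
r_{12} = q_1·v_2 = 1.1767.
u_2 = v_2 − 1.1767·q_1 = (1.6923, 4.0000, 2.0769, 3.2308).
‖u_2‖ = 5.7979, so q_2 = (0.2919, 0.6899, 0.3582, 0.5572).
r_{13} = q_1·v_3 = 2.1573; r_{23} = q_2·v_3 = 0.4246.
u_3 = v_3 − 2.1573·q_1 − 0.4246·q_2 = (0.1453, -0.2929, 0.1556, 0.1865).
r_{33} = ‖u_3‖ = 0.4073.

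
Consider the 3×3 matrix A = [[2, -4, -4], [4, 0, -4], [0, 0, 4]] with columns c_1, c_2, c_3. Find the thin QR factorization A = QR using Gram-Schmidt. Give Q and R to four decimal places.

q_1 = c_1/‖c_1‖ = (2, 4, 0)/4.4721 = (0.4472, 0.8944, 0.0000).
r_{12} = q_1·c_2 = -1.7889.
u_2 = c_2 + 1.7889·q_1 = (-3.2000, 1.6000, 0.0000).
‖u_2‖ = 3.5777, so q_2 = (-0.8944, 0.4472, 0.0000).
r_{13} = q_1·c_3 = -5.3666; r_{23} = q_2·c_3 = 1.7889.
u_3 = c_3 + 5.3666·q_1 − 1.7889·q_2 = (0.0000, 0.0000, 4.0000).
‖u_3‖ = 4.0000, so q_3 = (0.0000, 0.0000, 1.0000).

Q = [[0.4472, -0.8944, 0.0000], [0.8944, 0.4472, 0.0000], [0.0000, 0.0000, 1.0000]], R = [[4.4721, -1.7889, -5.3666], [0.0000, 3.5777, 1.7889], [0.0000, 0.0000, 4.0000]]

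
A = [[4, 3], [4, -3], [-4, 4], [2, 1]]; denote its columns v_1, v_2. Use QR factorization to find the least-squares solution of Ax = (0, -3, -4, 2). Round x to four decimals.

x = (0.1293, -0.0911)

e_1 = v_1/‖v_1‖ = (4, 4, -4, 2)/7.2111 = (0.5547, 0.5547, -0.5547, 0.2774).
r_{12} = e_1·v_2 = -1.9415.
u_2 = v_2 + 1.9415·e_1 = (4.0769, -1.9231, 2.9231, 1.5385).
‖u_2‖ = 5.5884, so e_2 = (0.7295, -0.3441, 0.5231, 0.2753).
Qᵀb = (1.1094, -0.5093).
Back-substitute: x_2 = -0.5093/5.5884 = -0.0911.
x_1 = (1.1094 + 1.9415·(-0.0911))/7.2111 = 0.1293.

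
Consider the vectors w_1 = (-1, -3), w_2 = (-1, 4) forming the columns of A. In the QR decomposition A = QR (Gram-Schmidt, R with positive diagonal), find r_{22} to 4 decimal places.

r_{22} = 2.2136

q_1 = w_1/‖w_1‖ = (-1, -3)/3.1623 = (-0.3162, -0.9487).
r_{12} = q_1·w_2 = -3.4785.
u_2 = w_2 + 3.4785·q_1 = (-2.1000, 0.7000).
r_{22} = ‖u_2‖ = 2.2136.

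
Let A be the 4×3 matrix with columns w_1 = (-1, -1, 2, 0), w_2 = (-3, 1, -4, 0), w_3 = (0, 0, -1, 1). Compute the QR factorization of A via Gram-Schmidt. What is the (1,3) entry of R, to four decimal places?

w_1 = (-1, -1, 2, 0); ‖w_1‖ = 2.4495, so q_1 = (-0.4082, -0.4082, 0.8165, 0.0000).
r_{13} = q_1·w_3 = -0.8165.

r_{13} = -0.8165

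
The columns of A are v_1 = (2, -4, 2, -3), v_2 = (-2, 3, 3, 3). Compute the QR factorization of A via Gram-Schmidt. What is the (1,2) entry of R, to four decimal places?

r_{12} = -3.3075

e_1 = v_1/‖v_1‖ = (2, -4, 2, -3)/5.7446 = (0.3482, -0.6963, 0.3482, -0.5222).
r_{12} = e_1·v_2 = -3.3075.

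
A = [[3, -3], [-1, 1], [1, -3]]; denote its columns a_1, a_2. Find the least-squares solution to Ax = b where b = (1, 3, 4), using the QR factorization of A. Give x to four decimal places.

x = (-2.0000, -2.0000)

a_1 = (3, -1, 1); ‖a_1‖ = 3.3166, so e_1 = (0.9045, -0.3015, 0.3015).
e_1·a_2 = 0.9045·(-3) + (-0.3015)·1 + 0.3015·(-3) = -3.9196.
u_2 = a_2 + 3.9196·e_1 = (0.5455, -0.1818, -1.8182).
‖u_2‖ = 1.9069, so e_2 = (0.2860, -0.0953, -0.9535).
Qᵀb = (1.2060, -3.8139).
Back-substitute: x_2 = -3.8139/1.9069 = -2.0000.
x_1 = (1.2060 + 3.9196·(-2.0000))/3.3166 = -2.0000.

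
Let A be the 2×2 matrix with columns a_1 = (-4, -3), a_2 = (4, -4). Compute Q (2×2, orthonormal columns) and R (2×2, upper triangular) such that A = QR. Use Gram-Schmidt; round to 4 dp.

a_1 = (-4, -3); ‖a_1‖ = 5.0000, so e_1 = (-0.8000, -0.6000).
e_1·a_2 = (-0.8000)·4 + (-0.6000)·(-4) = -0.8000.
u_2 = a_2 + 0.8000·e_1 = (3.3600, -4.4800).
‖u_2‖ = 5.6000, so e_2 = (0.6000, -0.8000).

Q = [[-0.8000, 0.6000], [-0.6000, -0.8000]], R = [[5.0000, -0.8000], [0.0000, 5.6000]]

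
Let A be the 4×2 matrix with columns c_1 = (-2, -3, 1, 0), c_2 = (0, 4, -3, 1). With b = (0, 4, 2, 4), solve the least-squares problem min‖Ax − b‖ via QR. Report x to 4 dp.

c_1 = (-2, -3, 1, 0); ‖c_1‖ = 3.7417, so e_1 = (-0.5345, -0.8018, 0.2673, 0.0000).
e_1·c_2 = (-0.5345)·0 + (-0.8018)·4 + 0.2673·(-3) + 0.0000·1 = -4.0089.
u_2 = c_2 + 4.0089·e_1 = (-2.1429, 0.7857, -1.9286, 1.0000).
‖u_2‖ = 3.1510, so e_2 = (-0.6801, 0.2494, -0.6121, 0.3174).
Qᵀb = (-2.6726, 1.0428).
Back-substitute: x_2 = 1.0428/3.1510 = 0.3309.
x_1 = (-2.6726 + 4.0089·0.3309)/3.7417 = -0.3597.

x = (-0.3597, 0.3309)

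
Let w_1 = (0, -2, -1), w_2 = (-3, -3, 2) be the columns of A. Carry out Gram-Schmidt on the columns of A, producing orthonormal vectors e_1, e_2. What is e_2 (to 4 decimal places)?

e_2 = (-0.6919, -0.3229, 0.6458)

w_1 = (0, -2, -1); ‖w_1‖ = 2.2361, so e_1 = (0.0000, -0.8944, -0.4472).
e_1·w_2 = 0.0000·(-3) + (-0.8944)·(-3) + (-0.4472)·2 = 1.7889.
u_2 = w_2 − 1.7889·e_1 = (-3.0000, -1.4000, 2.8000).
‖u_2‖ = 4.3359, so e_2 = (-0.6919, -0.3229, 0.6458).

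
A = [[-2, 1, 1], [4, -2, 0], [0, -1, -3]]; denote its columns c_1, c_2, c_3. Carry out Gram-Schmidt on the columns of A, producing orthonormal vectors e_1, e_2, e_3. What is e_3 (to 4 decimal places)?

c_1 = (-2, 4, 0); ‖c_1‖ = 4.4721, so e_1 = (-0.4472, 0.8944, 0.0000).
e_1·c_2 = (-0.4472)·1 + 0.8944·(-2) + 0.0000·(-1) = -2.2361.
u_2 = c_2 + 2.2361·e_1 = (0.0000, 0.0000, -1.0000).
‖u_2‖ = 1.0000, so e_2 = (0.0000, 0.0000, -1.0000).
e_1·c_3 = (-0.4472)·1 + 0.8944·0 + 0.0000·(-3) = -0.4472; e_2·c_3 = 0.0000·1 + 0.0000·0 + (-1.0000)·(-3) = 3.0000.
u_3 = c_3 + 0.4472·e_1 − 3.0000·e_2 = (0.8000, 0.4000, 0.0000).
‖u_3‖ = 0.8944, so e_3 = (0.8944, 0.4472, 0.0000).

e_3 = (0.8944, 0.4472, 0.0000)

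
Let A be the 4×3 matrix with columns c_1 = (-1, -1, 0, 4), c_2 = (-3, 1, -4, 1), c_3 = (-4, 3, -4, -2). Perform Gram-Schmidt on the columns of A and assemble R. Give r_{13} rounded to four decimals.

e_1 = c_1/‖c_1‖ = (-1, -1, 0, 4)/4.2426 = (-0.2357, -0.2357, 0.0000, 0.9428).
r_{13} = e_1·c_3 = -1.6499.

r_{13} = -1.6499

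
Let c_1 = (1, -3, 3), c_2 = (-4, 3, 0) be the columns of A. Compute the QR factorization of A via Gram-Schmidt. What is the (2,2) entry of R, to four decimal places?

r_{22} = 4.0131

e_1 = c_1/‖c_1‖ = (1, -3, 3)/4.3589 = (0.2294, -0.6882, 0.6882).
r_{12} = e_1·c_2 = -2.9824.
u_2 = c_2 + 2.9824·e_1 = (-3.3158, 0.9474, 2.0526).
r_{22} = ‖u_2‖ = 4.0131.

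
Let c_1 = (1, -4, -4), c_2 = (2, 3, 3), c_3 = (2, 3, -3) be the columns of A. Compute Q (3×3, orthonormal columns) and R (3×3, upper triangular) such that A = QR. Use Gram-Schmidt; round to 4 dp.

c_1 = (1, -4, -4); ‖c_1‖ = 5.7446, so q_1 = (0.1741, -0.6963, -0.6963).
q_1·c_2 = 0.1741·2 + (-0.6963)·3 + (-0.6963)·3 = -3.8297.
u_2 = c_2 + 3.8297·q_1 = (2.6667, 0.3333, 0.3333).
‖u_2‖ = 2.7080, so q_2 = (0.9847, 0.1231, 0.1231).
q_1·c_3 = 0.1741·2 + (-0.6963)·3 + (-0.6963)·(-3) = 0.3482; q_2·c_3 = 0.9847·2 + 0.1231·3 + 0.1231·(-3) = 1.9695.
u_3 = c_3 − 0.3482·q_1 − 1.9695·q_2 = (0.0000, 3.0000, -3.0000).
‖u_3‖ = 4.2426, so q_3 = (0.0000, 0.7071, -0.7071).

Q = [[0.1741, 0.9847, 0.0000], [-0.6963, 0.1231, 0.7071], [-0.6963, 0.1231, -0.7071]], R = [[5.7446, -3.8297, 0.3482], [0.0000, 2.7080, 1.9695], [0.0000, 0.0000, 4.2426]]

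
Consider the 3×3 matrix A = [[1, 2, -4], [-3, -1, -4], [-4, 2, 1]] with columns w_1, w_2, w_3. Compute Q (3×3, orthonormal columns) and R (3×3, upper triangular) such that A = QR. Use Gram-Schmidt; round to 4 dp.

Q = [[0.1961, 0.7191, -0.6667], [-0.5883, -0.4576, -0.6667], [-0.7845, 0.5230, 0.3333]], R = [[5.0990, -0.5883, 0.7845], [0.0000, 2.9417, -0.5230], [0.0000, 0.0000, 5.6667]]

w_1 = (1, -3, -4); ‖w_1‖ = 5.0990, so q_1 = (0.1961, -0.5883, -0.7845).
q_1·w_2 = 0.1961·2 + (-0.5883)·(-1) + (-0.7845)·2 = -0.5883.
u_2 = w_2 + 0.5883·q_1 = (2.1154, -1.3462, 1.5385).
‖u_2‖ = 2.9417, so q_2 = (0.7191, -0.4576, 0.5230).
q_1·w_3 = 0.1961·(-4) + (-0.5883)·(-4) + (-0.7845)·1 = 0.7845; q_2·w_3 = 0.7191·(-4) + (-0.4576)·(-4) + 0.5230·1 = -0.5230.
u_3 = w_3 − 0.7845·q_1 + 0.5230·q_2 = (-3.7778, -3.7778, 1.8889).
‖u_3‖ = 5.6667, so q_3 = (-0.6667, -0.6667, 0.3333).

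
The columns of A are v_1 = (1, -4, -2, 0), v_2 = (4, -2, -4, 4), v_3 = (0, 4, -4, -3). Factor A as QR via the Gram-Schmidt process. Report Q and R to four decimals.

e_1 = v_1/‖v_1‖ = (1, -4, -2, 0)/4.5826 = (0.2182, -0.8729, -0.4364, 0.0000).
r_{12} = e_1·v_2 = 4.3644.
u_2 = v_2 − 4.3644·e_1 = (3.0476, 1.8095, -2.0952, 4.0000).
‖u_2‖ = 5.7404, so e_2 = (0.5309, 0.3152, -0.3650, 0.6968).
r_{13} = e_1·v_3 = -1.7457; r_{23} = e_2·v_3 = 0.6305.
u_3 = v_3 + 1.7457·e_1 − 0.6305·e_2 = (0.0462, 2.2775, -4.5318, -3.4393).
‖u_3‖ = 6.1282, so e_3 = (0.0075, 0.3716, -0.7395, -0.5612).

Q = [[0.2182, 0.5309, 0.0075], [-0.8729, 0.3152, 0.3716], [-0.4364, -0.3650, -0.7395], [0.0000, 0.6968, -0.5612]], R = [[4.5826, 4.3644, -1.7457], [0.0000, 5.7404, 0.6305], [0.0000, 0.0000, 6.1282]]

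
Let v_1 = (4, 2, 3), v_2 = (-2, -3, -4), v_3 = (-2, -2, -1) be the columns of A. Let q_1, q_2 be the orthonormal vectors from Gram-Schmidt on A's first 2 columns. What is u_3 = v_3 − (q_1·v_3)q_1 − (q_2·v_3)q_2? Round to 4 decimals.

u_3 = (-0.0848, -0.8485, 0.6788)

v_1 = (4, 2, 3); ‖v_1‖ = 5.3852, so q_1 = (0.7428, 0.3714, 0.5571).
q_1·v_2 = 0.7428·(-2) + 0.3714·(-3) + 0.5571·(-4) = -4.8281.
u_2 = v_2 + 4.8281·q_1 = (1.5862, -1.2069, -1.3103).
‖u_2‖ = 2.3853, so q_2 = (0.6650, -0.5060, -0.5493).
q_1·v_3 = 0.7428·(-2) + 0.3714·(-2) + 0.5571·(-1) = -2.7854; q_2·v_3 = 0.6650·(-2) + (-0.5060)·(-2) + (-0.5493)·(-1) = 0.2313.
u_3 = v_3 + 2.7854·q_1 − 0.2313·q_2 = (-0.0848, -0.8485, 0.6788).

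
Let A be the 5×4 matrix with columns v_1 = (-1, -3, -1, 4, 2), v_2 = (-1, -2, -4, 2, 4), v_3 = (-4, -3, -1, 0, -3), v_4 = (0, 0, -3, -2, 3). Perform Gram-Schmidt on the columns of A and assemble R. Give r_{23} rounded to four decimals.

v_1 = (-1, -3, -1, 4, 2); ‖v_1‖ = 5.5678, so e_1 = (-0.1796, -0.5388, -0.1796, 0.7184, 0.3592).
e_1·v_2 = (-0.1796)·(-1) + (-0.5388)·(-2) + (-0.1796)·(-4) + 0.7184·2 + 0.3592·4 = 4.8493.
u_2 = v_2 − 4.8493·e_1 = (-0.1290, 0.6129, -3.1290, -1.4839, 2.2581).
‖u_2‖ = 4.1814, so e_2 = (-0.0309, 0.1466, -0.7483, -0.3549, 0.5400).
r_{23} = e_2·v_3 = -1.1881.

r_{23} = -1.1881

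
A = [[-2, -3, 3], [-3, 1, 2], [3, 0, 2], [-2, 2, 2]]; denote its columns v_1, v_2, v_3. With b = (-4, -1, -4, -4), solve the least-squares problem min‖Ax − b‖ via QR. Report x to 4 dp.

v_1 = (-2, -3, 3, -2); ‖v_1‖ = 5.0990, so e_1 = (-0.3922, -0.5883, 0.5883, -0.3922).
e_1·v_2 = (-0.3922)·(-3) + (-0.5883)·1 + 0.5883·0 + (-0.3922)·2 = -0.1961.
u_2 = v_2 + 0.1961·e_1 = (-3.0769, 0.8846, 0.1154, 1.9231).
‖u_2‖ = 3.7365, so e_2 = (-0.8235, 0.2367, 0.0309, 0.5147).
e_1·v_3 = (-0.3922)·3 + (-0.5883)·2 + 0.5883·2 + (-0.3922)·2 = -1.9612; e_2·v_3 = (-0.8235)·3 + 0.2367·2 + 0.0309·2 + 0.5147·2 = -0.9058.
u_3 = v_3 + 1.9612·e_1 + 0.9058·e_2 = (1.4848, 1.0606, 3.1818, 1.6970).
‖u_3‖ = 4.0415, so e_3 = (0.3674, 0.2624, 0.7873, 0.4199).
Qᵀb = (1.3728, 0.8749, -6.5608).
Back-substitute: x_3 = -6.5608/4.0415 = -1.6234.
x_2 = (0.8749 + 0.9058·(-1.6234))/3.7365 = -0.1594.
x_1 = (1.3728 + 0.1961·(-0.1594) + 1.9612·(-1.6234))/5.0990 = -0.3613.

x = (-0.3613, -0.1594, -1.6234)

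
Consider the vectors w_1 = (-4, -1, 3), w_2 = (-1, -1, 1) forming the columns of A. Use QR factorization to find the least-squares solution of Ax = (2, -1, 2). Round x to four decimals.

w_1 = (-4, -1, 3); ‖w_1‖ = 5.0990, so e_1 = (-0.7845, -0.1961, 0.5883).
e_1·w_2 = (-0.7845)·(-1) + (-0.1961)·(-1) + 0.5883·1 = 1.5689.
u_2 = w_2 − 1.5689·e_1 = (0.2308, -0.6923, 0.0769).
‖u_2‖ = 0.7338, so e_2 = (0.3145, -0.9435, 0.1048).
Qᵀb = (-0.1961, 1.7821).
Back-substitute: x_2 = 1.7821/0.7338 = 2.4286.
x_1 = (-0.1961 − 1.5689·2.4286)/5.0990 = -0.7857.

x = (-0.7857, 2.4286)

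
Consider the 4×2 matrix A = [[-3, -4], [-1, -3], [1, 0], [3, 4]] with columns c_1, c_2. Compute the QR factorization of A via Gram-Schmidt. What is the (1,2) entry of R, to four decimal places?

c_1 = (-3, -1, 1, 3); ‖c_1‖ = 4.4721, so e_1 = (-0.6708, -0.2236, 0.2236, 0.6708).
r_{12} = e_1·c_2 = 6.0374.

r_{12} = 6.0374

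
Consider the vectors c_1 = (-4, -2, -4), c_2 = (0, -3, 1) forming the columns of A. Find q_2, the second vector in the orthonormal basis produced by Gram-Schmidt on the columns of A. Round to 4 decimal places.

c_1 = (-4, -2, -4); ‖c_1‖ = 6.0000, so q_1 = (-0.6667, -0.3333, -0.6667).
q_1·c_2 = (-0.6667)·0 + (-0.3333)·(-3) + (-0.6667)·1 = 0.3333.
u_2 = c_2 − 0.3333·q_1 = (0.2222, -2.8889, 1.2222).
‖u_2‖ = 3.1447, so q_2 = (0.0707, -0.9187, 0.3887).

q_2 = (0.0707, -0.9187, 0.3887)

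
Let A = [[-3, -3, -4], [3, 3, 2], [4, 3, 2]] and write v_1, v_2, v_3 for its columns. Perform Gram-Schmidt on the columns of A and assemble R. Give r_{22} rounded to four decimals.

r_{22} = 0.7276

q_1 = v_1/‖v_1‖ = (-3, 3, 4)/5.8310 = (-0.5145, 0.5145, 0.6860).
r_{12} = q_1·v_2 = 5.1450.
u_2 = v_2 − 5.1450·q_1 = (-0.3529, 0.3529, -0.5294).
r_{22} = ‖u_2‖ = 0.7276.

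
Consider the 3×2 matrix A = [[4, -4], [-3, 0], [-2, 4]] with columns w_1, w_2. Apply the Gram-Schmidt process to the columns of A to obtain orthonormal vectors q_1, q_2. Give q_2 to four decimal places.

w_1 = (4, -3, -2); ‖w_1‖ = 5.3852, so q_1 = (0.7428, -0.5571, -0.3714).
q_1·w_2 = 0.7428·(-4) + (-0.5571)·0 + (-0.3714)·4 = -4.4567.
u_2 = w_2 + 4.4567·q_1 = (-0.6897, -2.4828, 2.3448).
‖u_2‖ = 3.4840, so q_2 = (-0.1980, -0.7126, 0.6730).

q_2 = (-0.1980, -0.7126, 0.6730)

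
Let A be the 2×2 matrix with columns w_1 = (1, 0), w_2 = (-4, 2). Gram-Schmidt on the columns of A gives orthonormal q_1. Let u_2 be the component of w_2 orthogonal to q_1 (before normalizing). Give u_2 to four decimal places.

q_1 = w_1/‖w_1‖ = (1, 0)/1.0000 = (1.0000, 0.0000).
r_{12} = q_1·w_2 = -4.0000.
u_2 = w_2 + 4.0000·q_1 = (0.0000, 2.0000).

u_2 = (0.0000, 2.0000)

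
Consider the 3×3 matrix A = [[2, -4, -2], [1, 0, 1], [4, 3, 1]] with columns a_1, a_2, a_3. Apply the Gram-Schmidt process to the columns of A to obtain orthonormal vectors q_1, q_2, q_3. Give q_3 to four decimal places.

q_3 = (-0.1330, 0.9751, -0.1773)

q_1 = a_1/‖a_1‖ = (2, 1, 4)/4.5826 = (0.4364, 0.2182, 0.8729).
r_{12} = q_1·a_2 = 0.8729.
u_2 = a_2 − 0.8729·q_1 = (-4.3810, -0.1905, 2.2381).
‖u_2‖ = 4.9232, so q_2 = (-0.8899, -0.0387, 0.4546).
r_{13} = q_1·a_3 = 0.2182; r_{23} = q_2·a_3 = 2.1956.
u_3 = a_3 − 0.2182·q_1 − 2.1956·q_2 = (-0.1415, 1.0373, -0.1886).
‖u_3‖ = 1.0638, so q_3 = (-0.1330, 0.9751, -0.1773).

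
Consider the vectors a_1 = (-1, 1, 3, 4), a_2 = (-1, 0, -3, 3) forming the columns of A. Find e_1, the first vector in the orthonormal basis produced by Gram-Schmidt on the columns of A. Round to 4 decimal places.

e_1 = (-0.1925, 0.1925, 0.5774, 0.7698)

a_1 = (-1, 1, 3, 4); ‖a_1‖ = 5.1962, so e_1 = (-0.1925, 0.1925, 0.5774, 0.7698).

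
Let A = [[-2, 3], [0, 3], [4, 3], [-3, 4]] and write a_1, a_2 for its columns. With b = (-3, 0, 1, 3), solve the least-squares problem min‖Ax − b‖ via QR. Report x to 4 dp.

x = (0.0652, 0.1486)

a_1 = (-2, 0, 4, -3); ‖a_1‖ = 5.3852, so e_1 = (-0.3714, 0.0000, 0.7428, -0.5571).
e_1·a_2 = (-0.3714)·3 + 0.0000·3 + 0.7428·3 + (-0.5571)·4 = -1.1142.
u_2 = a_2 + 1.1142·e_1 = (2.5862, 3.0000, 3.8276, 3.3793).
‖u_2‖ = 6.4621, so e_2 = (0.4002, 0.4642, 0.5923, 0.5229).
Qᵀb = (0.1857, 0.9605).
Back-substitute: x_2 = 0.9605/6.4621 = 0.1486.
x_1 = (0.1857 + 1.1142·0.1486)/5.3852 = 0.0652.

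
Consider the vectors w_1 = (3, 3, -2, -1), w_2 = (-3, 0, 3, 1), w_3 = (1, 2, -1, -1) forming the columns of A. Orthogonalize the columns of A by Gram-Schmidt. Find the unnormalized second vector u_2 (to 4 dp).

u_2 = (-0.9130, 2.0870, 1.6087, 0.3043)

w_1 = (3, 3, -2, -1); ‖w_1‖ = 4.7958, so q_1 = (0.6255, 0.6255, -0.4170, -0.2085).
q_1·w_2 = 0.6255·(-3) + 0.6255·0 + (-0.4170)·3 + (-0.2085)·1 = -3.3362.
u_2 = w_2 + 3.3362·q_1 = (-0.9130, 2.0870, 1.6087, 0.3043).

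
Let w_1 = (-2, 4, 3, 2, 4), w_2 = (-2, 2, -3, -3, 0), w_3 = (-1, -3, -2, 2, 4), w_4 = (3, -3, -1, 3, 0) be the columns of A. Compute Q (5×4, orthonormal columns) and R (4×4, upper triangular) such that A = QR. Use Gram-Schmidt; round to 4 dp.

w_1 = (-2, 4, 3, 2, 4); ‖w_1‖ = 7.0000, so q_1 = (-0.2857, 0.5714, 0.4286, 0.2857, 0.5714).
q_1·w_2 = (-0.2857)·(-2) + 0.5714·2 + 0.4286·(-3) + 0.2857·(-3) + 0.5714·0 = -0.4286.
u_2 = w_2 + 0.4286·q_1 = (-2.1224, 2.2449, -2.8163, -2.8776, 0.2449).
‖u_2‖ = 5.0810, so q_2 = (-0.4177, 0.4418, -0.5543, -0.5663, 0.0482).
q_1·w_3 = (-0.2857)·(-1) + 0.5714·(-3) + 0.4286·(-2) + 0.2857·2 + 0.5714·4 = 0.5714; q_2·w_3 = (-0.4177)·(-1) + 0.4418·(-3) + (-0.5543)·(-2) + (-0.5663)·2 + 0.0482·4 = -0.7391.
u_3 = w_3 − 0.5714·q_1 + 0.7391·q_2 = (-1.1455, -3.0000, -2.6545, 1.4182, 3.7091).
‖u_3‖ = 5.7556, so q_3 = (-0.1990, -0.5212, -0.4612, 0.2464, 0.6444).
q_1·w_4 = (-0.2857)·3 + 0.5714·(-3) + 0.4286·(-1) + 0.2857·3 + 0.5714·0 = -2.1429; q_2·w_4 = (-0.4177)·3 + 0.4418·(-3) + (-0.5543)·(-1) + (-0.5663)·3 + 0.0482·0 = -3.7234; q_3·w_4 = (-0.1990)·3 + (-0.5212)·(-3) + (-0.4612)·(-1) + 0.2464·3 + 0.6444·0 = 2.1670.
u_4 = w_4 + 2.1429·q_1 + 3.7234·q_2 − 2.1670·q_3 = (1.2637, 0.9991, -1.1460, 0.9696, 0.0074).
‖u_4‖ = 2.2019, so q_4 = (0.5739, 0.4537, -0.5204, 0.4403, 0.0034).

Q = [[-0.2857, -0.4177, -0.1990, 0.5739], [0.5714, 0.4418, -0.5212, 0.4537], [0.4286, -0.5543, -0.4612, -0.5204], [0.2857, -0.5663, 0.2464, 0.4403], [0.5714, 0.0482, 0.6444, 0.0034]], R = [[7.0000, -0.4286, 0.5714, -2.1429], [0.0000, 5.0810, -0.7391, -3.7234], [0.0000, 0.0000, 5.7556, 2.1670], [0.0000, 0.0000, 0.0000, 2.2019]]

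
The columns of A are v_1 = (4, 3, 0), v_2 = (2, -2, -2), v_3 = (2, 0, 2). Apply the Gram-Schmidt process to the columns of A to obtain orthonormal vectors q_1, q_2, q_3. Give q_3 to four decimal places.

q_3 = (0.3487, -0.4650, 0.8137)

v_1 = (4, 3, 0); ‖v_1‖ = 5.0000, so q_1 = (0.8000, 0.6000, 0.0000).
q_1·v_2 = 0.8000·2 + 0.6000·(-2) + 0.0000·(-2) = 0.4000.
u_2 = v_2 − 0.4000·q_1 = (1.6800, -2.2400, -2.0000).
‖u_2‖ = 3.4409, so q_2 = (0.4882, -0.6510, -0.5812).
q_1·v_3 = 0.8000·2 + 0.6000·0 + 0.0000·2 = 1.6000; q_2·v_3 = 0.4882·2 + (-0.6510)·0 + (-0.5812)·2 = -0.1860.
u_3 = v_3 − 1.6000·q_1 + 0.1860·q_2 = (0.8108, -1.0811, 1.8919).
‖u_3‖ = 2.3250, so q_3 = (0.3487, -0.4650, 0.8137).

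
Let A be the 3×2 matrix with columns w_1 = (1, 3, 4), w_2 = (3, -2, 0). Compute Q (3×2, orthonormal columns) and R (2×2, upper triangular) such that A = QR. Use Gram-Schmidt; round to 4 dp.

w_1 = (1, 3, 4); ‖w_1‖ = 5.0990, so q_1 = (0.1961, 0.5883, 0.7845).
q_1·w_2 = 0.1961·3 + 0.5883·(-2) + 0.7845·0 = -0.5883.
u_2 = w_2 + 0.5883·q_1 = (3.1154, -1.6538, 0.4615).
‖u_2‖ = 3.5572, so q_2 = (0.8758, -0.4649, 0.1297).

Q = [[0.1961, 0.8758], [0.5883, -0.4649], [0.7845, 0.1297]], R = [[5.0990, -0.5883], [0.0000, 3.5572]]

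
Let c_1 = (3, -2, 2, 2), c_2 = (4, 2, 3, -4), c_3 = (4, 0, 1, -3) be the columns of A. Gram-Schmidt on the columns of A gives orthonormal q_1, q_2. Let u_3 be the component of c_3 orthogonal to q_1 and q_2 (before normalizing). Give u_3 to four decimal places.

u_3 = (0.7723, -0.9439, -1.3729, -0.7294)

c_1 = (3, -2, 2, 2); ‖c_1‖ = 4.5826, so q_1 = (0.6547, -0.4364, 0.4364, 0.4364).
q_1·c_2 = 0.6547·4 + (-0.4364)·2 + 0.4364·3 + 0.4364·(-4) = 1.3093.
u_2 = c_2 − 1.3093·q_1 = (3.1429, 2.5714, 2.4286, -4.5714).
‖u_2‖ = 6.5792, so q_2 = (0.4777, 0.3908, 0.3691, -0.6948).
q_1·c_3 = 0.6547·4 + (-0.4364)·0 + 0.4364·1 + 0.4364·(-3) = 1.7457; q_2·c_3 = 0.4777·4 + 0.3908·0 + 0.3691·1 + (-0.6948)·(-3) = 4.3644.
u_3 = c_3 − 1.7457·q_1 − 4.3644·q_2 = (0.7723, -0.9439, -1.3729, -0.7294).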